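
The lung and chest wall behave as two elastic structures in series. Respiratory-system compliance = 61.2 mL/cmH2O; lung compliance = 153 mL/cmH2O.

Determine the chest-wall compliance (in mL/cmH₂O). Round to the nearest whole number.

102

1/Ccw = 1/Crs − 1/CL.
1/Ccw = 1/61.2 − 1/153 = 0.009804.
Ccw = 102.0 mL/cmH2O.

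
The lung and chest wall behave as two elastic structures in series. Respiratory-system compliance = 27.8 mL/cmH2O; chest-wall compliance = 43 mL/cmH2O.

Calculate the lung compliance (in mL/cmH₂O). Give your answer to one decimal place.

78.6

1/CL = 1/Crs − 1/Ccw.
1/CL = 1/27.8 − 1/43 = 0.01272.
CL = 78.616 mL/cmH2O.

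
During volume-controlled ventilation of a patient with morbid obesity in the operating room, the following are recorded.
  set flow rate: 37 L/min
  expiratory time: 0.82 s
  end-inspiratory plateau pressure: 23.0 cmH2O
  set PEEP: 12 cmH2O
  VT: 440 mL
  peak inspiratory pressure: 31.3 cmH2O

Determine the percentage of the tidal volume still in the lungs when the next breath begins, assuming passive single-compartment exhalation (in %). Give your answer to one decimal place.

Flow: 37 L/min ÷ 60 = 0.6167 L/s.
R = (PIP − Pplat)/V̇ = (31.3 − 23.0) / 0.6167 = 8.3/0.6167 = 13.459 cmH2O·s/L.
C = Vt/(Pplat − PEEP) = 440.0 / (23.0 − 12) = 440.0/11.0 = 40.0 mL/cmH2O.
τ = R × C = 13.459 × 0.04 L/cmH2O = 0.5384 s.
Fraction remaining at end-expiration = e^(−Te/τ) = e^(−0.82/0.5384) = 0.218 → 21.8%.

21.8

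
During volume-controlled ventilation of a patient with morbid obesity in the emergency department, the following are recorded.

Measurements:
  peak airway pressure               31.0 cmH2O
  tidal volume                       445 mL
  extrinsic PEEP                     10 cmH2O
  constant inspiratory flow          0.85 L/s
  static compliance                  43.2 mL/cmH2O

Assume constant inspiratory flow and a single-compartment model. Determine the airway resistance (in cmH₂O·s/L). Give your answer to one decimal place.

12.6

Equation of motion (constant flow): PIP = Vt/C + R·V̇ + PEEP.
R·V̇ = PIP − Vt/C − PEEP = 31.0 − 445/43.2 − 10 = 31.0 − 10.301 − 10 = 10.699 cmH2O.
R = 10.699 / 0.85 = 12.587 cmH2O·s/L.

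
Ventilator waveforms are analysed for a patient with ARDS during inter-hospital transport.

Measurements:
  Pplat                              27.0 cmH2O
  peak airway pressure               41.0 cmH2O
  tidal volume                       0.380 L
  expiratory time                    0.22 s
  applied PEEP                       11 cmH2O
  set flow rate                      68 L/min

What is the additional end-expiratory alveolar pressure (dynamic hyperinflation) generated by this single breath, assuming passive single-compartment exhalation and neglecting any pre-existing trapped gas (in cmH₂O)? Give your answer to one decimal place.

7.6

Flow: 68 L/min ÷ 60 = 1.1333 L/s.
R = (PIP − Pplat)/V̇ = (41.0 − 27.0) / 1.1333 = 14.0/1.1333 = 12.353 cmH2O·s/L.
C = Vt/(Pplat − PEEP) = 380.0 / (27.0 − 11) = 380.0/16.0 = 23.75 mL/cmH2O.
τ = R × C = 12.353 × 0.02375 L/cmH2O = 0.2934 s.
Fraction remaining = e^(−Te/τ) = e^(−0.22/0.2934) = 0.4724; trapped volume = 380.0 × 0.4724 = 179.51 mL.
Additional alveolar pressure from trapping ≈ V_trapped / C = 179.51 / 23.75 = 7.558 cmH2O.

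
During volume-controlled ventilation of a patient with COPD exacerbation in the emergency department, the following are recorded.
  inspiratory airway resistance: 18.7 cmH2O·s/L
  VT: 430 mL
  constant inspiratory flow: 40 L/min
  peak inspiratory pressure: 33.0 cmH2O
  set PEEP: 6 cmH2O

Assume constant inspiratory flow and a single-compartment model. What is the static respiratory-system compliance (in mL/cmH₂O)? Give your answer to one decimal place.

Flow: 40 L/min ÷ 60 = 0.6667 L/s.
Equation of motion (constant flow): PIP = Vt/C + R·V̇ + PEEP.
Vt/C = PIP − R·V̇ − PEEP = 33.0 − 18.7×0.6667 − 6 = 33.0 − 12.467 − 6 = 14.533 cmH2O.
C = Vt / 14.533 = 430 / 14.533 = 29.588 mL/cmH2O.

29.6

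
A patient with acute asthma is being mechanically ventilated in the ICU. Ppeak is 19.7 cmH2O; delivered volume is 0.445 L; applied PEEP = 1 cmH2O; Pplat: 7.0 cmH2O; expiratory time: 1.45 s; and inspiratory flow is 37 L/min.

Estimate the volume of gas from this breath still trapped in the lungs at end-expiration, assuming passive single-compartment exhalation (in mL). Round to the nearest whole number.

Flow: 37 L/min ÷ 60 = 0.6167 L/s.
R = (PIP − Pplat)/V̇ = (19.7 − 7.0) / 0.6167 = 12.7/0.6167 = 20.593 cmH2O·s/L.
C = Vt/(Pplat − PEEP) = 445.0 / (7.0 − 1) = 445.0/6.0 = 74.167 mL/cmH2O.
τ = R × C = 20.593 × 0.07417 L/cmH2O = 1.527 s.
Fraction remaining = e^(−Te/τ) = e^(−1.45/1.527) = 0.3869.
Trapped volume = 445.0 × 0.3869 = 172.17 mL.

172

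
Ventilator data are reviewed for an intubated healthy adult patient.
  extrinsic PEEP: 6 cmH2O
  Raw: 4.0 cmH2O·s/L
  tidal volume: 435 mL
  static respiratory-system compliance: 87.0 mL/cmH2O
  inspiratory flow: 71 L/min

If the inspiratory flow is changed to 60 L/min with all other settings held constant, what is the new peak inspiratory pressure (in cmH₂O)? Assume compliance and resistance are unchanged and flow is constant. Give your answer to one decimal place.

Flow: 71 L/min ÷ 60 = 1.1833 L/s.
New flow: 60 L/min ÷ 60 = 1 L/s.
PIP = Vt/C + R·V̇ + PEEP (constant-flow equation of motion).
Only the resistive term changes: ΔPIP = R × ΔV̇ = 4.0 × (1 − 1.1833) = 4.0 × -0.1833 = -0.7332 cmH2O.
Original PIP = 435/87.0 + 4.0×1.1833 + 6 = 15.733 cmH2O; new PIP = 15.733 + (-0.7332) = 15.0 cmH2O.

15.0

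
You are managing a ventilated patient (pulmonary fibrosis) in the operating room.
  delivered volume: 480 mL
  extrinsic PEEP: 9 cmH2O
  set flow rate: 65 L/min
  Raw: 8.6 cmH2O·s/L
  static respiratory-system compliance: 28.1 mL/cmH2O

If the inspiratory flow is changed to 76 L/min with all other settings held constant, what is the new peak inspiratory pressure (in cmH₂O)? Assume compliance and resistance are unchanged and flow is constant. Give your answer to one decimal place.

37.0

Flow: 65 L/min ÷ 60 = 1.0833 L/s.
New flow: 76 L/min ÷ 60 = 1.2667 L/s.
PIP = Vt/C + R·V̇ + PEEP (constant-flow equation of motion).
Only the resistive term changes: ΔPIP = R × ΔV̇ = 8.6 × (1.2667 − 1.0833) = 8.6 × 0.1834 = 1.577 cmH2O.
Original PIP = 480/28.1 + 8.6×1.0833 + 9 = 35.398 cmH2O; new PIP = 35.398 + (1.577) = 36.975 cmH2O.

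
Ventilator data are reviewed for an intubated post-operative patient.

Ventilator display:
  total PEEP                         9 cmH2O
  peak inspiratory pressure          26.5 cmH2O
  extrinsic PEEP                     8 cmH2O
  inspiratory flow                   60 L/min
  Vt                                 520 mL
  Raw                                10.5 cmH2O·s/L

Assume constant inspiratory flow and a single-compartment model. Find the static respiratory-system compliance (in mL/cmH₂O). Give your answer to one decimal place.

74.3

Flow: 60 L/min ÷ 60 = 1 L/s.
Total PEEP = 9 cmH2O (set 8 + intrinsic 1); this is the baseline alveolar pressure.
Equation of motion (constant flow): PIP = Vt/C + R·V̇ + PEEP.
Vt/C = PIP − R·V̇ − PEEP = 26.5 − 10.5×1 − 9 = 26.5 − 10.5 − 9 = 7.0 cmH2O.
C = Vt / 7.0 = 520 / 7.0 = 74.286 mL/cmH2O.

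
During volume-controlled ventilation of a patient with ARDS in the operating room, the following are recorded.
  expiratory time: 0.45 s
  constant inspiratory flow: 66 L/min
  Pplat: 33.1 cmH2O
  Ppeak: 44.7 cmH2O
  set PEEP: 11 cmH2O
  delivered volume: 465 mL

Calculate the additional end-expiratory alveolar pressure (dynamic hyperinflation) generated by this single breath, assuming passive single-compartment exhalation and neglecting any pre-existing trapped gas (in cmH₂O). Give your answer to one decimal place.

2.9

Flow: 66 L/min ÷ 60 = 1.1 L/s.
R = (PIP − Pplat)/V̇ = (44.7 − 33.1) / 1.1 = 11.6/1.1 = 10.545 cmH2O·s/L.
C = Vt/(Pplat − PEEP) = 465.0 / (33.1 − 11) = 465.0/22.1 = 21.041 mL/cmH2O.
τ = R × C = 10.545 × 0.02104 L/cmH2O = 0.2219 s.
Fraction remaining = e^(−Te/τ) = e^(−0.45/0.2219) = 0.1316; trapped volume = 465.0 × 0.1316 = 61.194 mL.
Additional alveolar pressure from trapping ≈ V_trapped / C = 61.194 / 21.041 = 2.908 cmH2O.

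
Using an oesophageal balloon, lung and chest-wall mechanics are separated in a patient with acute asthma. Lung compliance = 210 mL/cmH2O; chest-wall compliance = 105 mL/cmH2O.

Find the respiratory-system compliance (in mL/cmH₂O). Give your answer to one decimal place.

70.0

Lung and chest wall are elastances in series: 1/Crs = 1/CL + 1/Ccw.
1/Crs = 1/210 + 1/105 = 0.01429.
Crs = 69.979 mL/cmH2O.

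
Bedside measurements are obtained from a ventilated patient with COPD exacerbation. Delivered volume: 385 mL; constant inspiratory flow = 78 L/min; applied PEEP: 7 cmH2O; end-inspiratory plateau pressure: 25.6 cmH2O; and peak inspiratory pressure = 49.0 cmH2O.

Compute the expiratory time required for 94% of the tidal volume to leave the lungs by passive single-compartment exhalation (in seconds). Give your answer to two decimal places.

Flow: 78 L/min ÷ 60 = 1.3 L/s.
R = (PIP − Pplat)/V̇ = (49.0 − 25.6) / 1.3 = 23.4/1.3 = 18.0 cmH2O·s/L.
C = Vt/(Pplat − PEEP) = 385.0 / (25.6 − 7) = 385.0/18.6 = 20.699 mL/cmH2O.
τ = R × C = 18.0 × 0.0207 L/cmH2O = 0.3726 s.
t = −τ·ln(1 − 0.94) = −0.3726·ln(0.06) = 1.048 s.

1.05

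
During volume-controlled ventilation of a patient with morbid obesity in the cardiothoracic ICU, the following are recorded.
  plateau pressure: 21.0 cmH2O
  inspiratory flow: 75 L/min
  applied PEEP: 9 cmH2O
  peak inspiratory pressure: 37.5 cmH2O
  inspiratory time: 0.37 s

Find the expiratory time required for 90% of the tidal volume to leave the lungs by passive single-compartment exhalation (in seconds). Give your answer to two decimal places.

Flow: 75 L/min ÷ 60 = 1.25 L/s.
Vt = flow × Ti = 1.25 L/s × 0.37 s × 1000 mL/L = 462.5 mL.
R = (PIP − Pplat)/V̇ = (37.5 − 21.0) / 1.25 = 16.5/1.25 = 13.2 cmH2O·s/L.
C = Vt/(Pplat − PEEP) = 462.5 / (21.0 − 9) = 462.5/12.0 = 38.542 mL/cmH2O.
τ = R × C = 13.2 × 0.03854 L/cmH2O = 0.5087 s.
t = −τ·ln(1 − 0.90) = −0.5087·ln(0.1) = 1.171 s.

1.17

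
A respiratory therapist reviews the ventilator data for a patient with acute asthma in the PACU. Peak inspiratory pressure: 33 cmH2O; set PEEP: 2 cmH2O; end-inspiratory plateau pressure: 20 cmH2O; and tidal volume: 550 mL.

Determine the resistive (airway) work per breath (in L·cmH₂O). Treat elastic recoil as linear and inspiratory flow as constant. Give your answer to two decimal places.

With constant inspiratory flow the resistive pressure is constant at PIP − Pplat = 33 − 20 = 13.0 cmH2O, so resistive work = 13.0 × 0.550 = 7.15 L·cmH2O.

7.15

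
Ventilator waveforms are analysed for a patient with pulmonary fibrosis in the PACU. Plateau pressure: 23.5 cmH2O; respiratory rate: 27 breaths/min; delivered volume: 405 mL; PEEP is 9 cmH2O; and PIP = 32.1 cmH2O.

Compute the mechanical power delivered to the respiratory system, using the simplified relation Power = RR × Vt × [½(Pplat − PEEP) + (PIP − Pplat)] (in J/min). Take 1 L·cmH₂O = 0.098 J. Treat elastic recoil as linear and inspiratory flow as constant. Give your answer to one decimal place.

Per-breath work = Vt × [½(Pplat−PEEP) + (PIP−Pplat)] = 0.405 × [0.5×14.5 + 8.6] = 0.405 × 15.85 = 6.419 L·cmH2O.
Power = 27 × 6.419 = 173.31 L·cmH2O/min.
× 0.098 J/(L·cmH2O) → 16.984 J/min.

17.0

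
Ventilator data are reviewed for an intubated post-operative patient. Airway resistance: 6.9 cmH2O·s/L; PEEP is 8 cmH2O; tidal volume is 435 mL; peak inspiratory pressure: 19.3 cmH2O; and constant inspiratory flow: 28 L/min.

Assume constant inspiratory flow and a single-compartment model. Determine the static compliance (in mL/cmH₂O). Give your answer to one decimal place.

Flow: 28 L/min ÷ 60 = 0.4667 L/s.
Equation of motion (constant flow): PIP = Vt/C + R·V̇ + PEEP.
Vt/C = PIP − R·V̇ − PEEP = 19.3 − 6.9×0.4667 − 8 = 19.3 − 3.22 − 8 = 8.08 cmH2O.
C = Vt / 8.08 = 435 / 8.08 = 53.837 mL/cmH2O.

53.8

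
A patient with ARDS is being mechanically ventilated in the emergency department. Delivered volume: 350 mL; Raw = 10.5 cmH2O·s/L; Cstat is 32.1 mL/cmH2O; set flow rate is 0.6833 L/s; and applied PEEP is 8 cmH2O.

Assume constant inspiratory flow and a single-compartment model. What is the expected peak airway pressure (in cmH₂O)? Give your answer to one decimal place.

Equation of motion (constant flow): PIP = Vt/C + R·V̇ + PEEP.
PIP = 350/32.1 + 10.5×0.6833 + 8 = 10.903 + 7.175 + 8 = 26.078 cmH2O.

26.1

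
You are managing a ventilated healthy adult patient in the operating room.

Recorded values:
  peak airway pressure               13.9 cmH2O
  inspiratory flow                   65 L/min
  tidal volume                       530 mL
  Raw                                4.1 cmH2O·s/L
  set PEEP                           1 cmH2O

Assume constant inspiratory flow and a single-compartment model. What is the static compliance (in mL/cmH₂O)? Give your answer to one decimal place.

62.7

Flow: 65 L/min ÷ 60 = 1.0833 L/s.
Equation of motion (constant flow): PIP = Vt/C + R·V̇ + PEEP.
Vt/C = PIP − R·V̇ − PEEP = 13.9 − 4.1×1.0833 − 1 = 13.9 − 4.442 − 1 = 8.458 cmH2O.
C = Vt / 8.458 = 530 / 8.458 = 62.663 mL/cmH2O.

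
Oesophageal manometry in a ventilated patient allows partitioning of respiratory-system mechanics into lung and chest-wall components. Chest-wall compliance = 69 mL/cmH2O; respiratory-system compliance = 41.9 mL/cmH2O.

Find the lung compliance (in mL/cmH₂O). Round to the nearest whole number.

107

1/CL = 1/Crs − 1/Ccw.
1/CL = 1/41.9 − 1/69 = 0.009374.
CL = 106.68 mL/cmH2O.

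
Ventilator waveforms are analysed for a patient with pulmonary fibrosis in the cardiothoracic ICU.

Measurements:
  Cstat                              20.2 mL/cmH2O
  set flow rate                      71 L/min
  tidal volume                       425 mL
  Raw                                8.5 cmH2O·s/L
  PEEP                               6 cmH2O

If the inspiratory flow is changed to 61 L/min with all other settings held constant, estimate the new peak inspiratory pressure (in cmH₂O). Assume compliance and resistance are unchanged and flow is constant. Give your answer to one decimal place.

35.7

Flow: 71 L/min ÷ 60 = 1.1833 L/s.
New flow: 61 L/min ÷ 60 = 1.0167 L/s.
PIP = Vt/C + R·V̇ + PEEP (constant-flow equation of motion).
Only the resistive term changes: ΔPIP = R × ΔV̇ = 8.5 × (1.0167 − 1.1833) = 8.5 × -0.1666 = -1.416 cmH2O.
Original PIP = 425/20.2 + 8.5×1.1833 + 6 = 37.098 cmH2O; new PIP = 37.098 + (-1.416) = 35.682 cmH2O.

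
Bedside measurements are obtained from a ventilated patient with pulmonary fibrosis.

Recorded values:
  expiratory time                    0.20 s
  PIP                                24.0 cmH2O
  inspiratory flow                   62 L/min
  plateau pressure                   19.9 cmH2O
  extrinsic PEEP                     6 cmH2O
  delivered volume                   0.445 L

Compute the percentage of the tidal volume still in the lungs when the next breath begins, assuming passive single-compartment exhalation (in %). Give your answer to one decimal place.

Flow: 62 L/min ÷ 60 = 1.0333 L/s.
R = (PIP − Pplat)/V̇ = (24.0 − 19.9) / 1.0333 = 4.1/1.0333 = 3.968 cmH2O·s/L.
C = Vt/(Pplat − PEEP) = 445.0 / (19.9 − 6) = 445.0/13.9 = 32.014 mL/cmH2O.
τ = R × C = 3.968 × 0.03201 L/cmH2O = 0.127 s.
Fraction remaining at end-expiration = e^(−Te/τ) = e^(−0.20/0.127) = 0.207 → 20.7%.

20.7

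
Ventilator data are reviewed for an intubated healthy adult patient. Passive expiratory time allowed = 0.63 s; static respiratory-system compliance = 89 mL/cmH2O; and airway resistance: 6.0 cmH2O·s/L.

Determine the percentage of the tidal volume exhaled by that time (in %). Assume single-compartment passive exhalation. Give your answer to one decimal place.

τ = R × C = 6.0 × 89 mL/cmH2O = 6.0 × 0.089 L/cmH2O = 0.534 s.
Passive exhalation: V(t)/V₀ = e^(−t/τ) = e^(−0.63/0.534) = 0.3073.
Fraction exhaled = 1 − 0.3073 = 0.6927 → 69.27%.

69.3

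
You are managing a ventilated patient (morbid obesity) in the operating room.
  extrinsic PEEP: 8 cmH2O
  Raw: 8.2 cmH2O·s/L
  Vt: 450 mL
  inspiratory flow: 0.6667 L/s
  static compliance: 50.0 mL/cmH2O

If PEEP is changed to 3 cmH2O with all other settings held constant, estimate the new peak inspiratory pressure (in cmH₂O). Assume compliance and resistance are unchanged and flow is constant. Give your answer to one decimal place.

PIP = Vt/C + R·V̇ + PEEP (constant-flow equation of motion).
Only the baseline term changes: ΔPIP = ΔPEEP = 3 − 8 = -5.0 cmH2O.
Original PIP = 450/50.0 + 8.2×0.6667 + 8 = 22.467 cmH2O; new PIP = 22.467 + (-5.0) = 17.467 cmH2O.

17.5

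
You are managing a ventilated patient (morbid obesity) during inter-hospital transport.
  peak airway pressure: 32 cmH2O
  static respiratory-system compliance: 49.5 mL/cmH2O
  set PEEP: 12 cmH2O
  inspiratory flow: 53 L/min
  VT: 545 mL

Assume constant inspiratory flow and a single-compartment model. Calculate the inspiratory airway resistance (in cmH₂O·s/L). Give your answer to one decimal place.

Flow: 53 L/min ÷ 60 = 0.8833 L/s.
Equation of motion (constant flow): PIP = Vt/C + R·V̇ + PEEP.
R·V̇ = PIP − Vt/C − PEEP = 32 − 545/49.5 − 12 = 32 − 11.01 − 12 = 8.99 cmH2O.
R = 8.99 / 0.8833 = 10.178 cmH2O·s/L.

10.2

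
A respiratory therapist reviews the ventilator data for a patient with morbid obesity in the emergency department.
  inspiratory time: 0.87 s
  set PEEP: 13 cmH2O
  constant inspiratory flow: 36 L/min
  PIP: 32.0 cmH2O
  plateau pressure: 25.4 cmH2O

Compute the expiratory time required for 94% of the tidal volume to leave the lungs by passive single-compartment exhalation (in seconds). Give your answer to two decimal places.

1.30

Flow: 36 L/min ÷ 60 = 0.6 L/s.
Vt = flow × Ti = 0.6 L/s × 0.87 s × 1000 mL/L = 522.0 mL.
R = (PIP − Pplat)/V̇ = (32.0 − 25.4) / 0.6 = 6.6/0.6 = 11.0 cmH2O·s/L.
C = Vt/(Pplat − PEEP) = 522.0 / (25.4 − 13) = 522.0/12.4 = 42.097 mL/cmH2O.
τ = R × C = 11.0 × 0.0421 L/cmH2O = 0.4631 s.
t = −τ·ln(1 − 0.94) = −0.4631·ln(0.06) = 1.303 s.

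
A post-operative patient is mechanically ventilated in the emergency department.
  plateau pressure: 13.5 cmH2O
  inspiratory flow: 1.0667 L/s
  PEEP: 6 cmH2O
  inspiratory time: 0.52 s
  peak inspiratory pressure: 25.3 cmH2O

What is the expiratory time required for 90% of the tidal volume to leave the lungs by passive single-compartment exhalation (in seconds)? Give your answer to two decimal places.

Vt = flow × Ti = 1.0667 L/s × 0.52 s × 1000 mL/L = 554.68 mL.
R = (PIP − Pplat)/V̇ = (25.3 − 13.5) / 1.0667 = 11.8/1.0667 = 11.062 cmH2O·s/L.
C = Vt/(Pplat − PEEP) = 554.68 / (13.5 − 6) = 554.68/7.5 = 73.957 mL/cmH2O.
τ = R × C = 11.062 × 0.07396 L/cmH2O = 0.8181 s.
t = −τ·ln(1 − 0.90) = −0.8181·ln(0.1) = 1.884 s.

1.88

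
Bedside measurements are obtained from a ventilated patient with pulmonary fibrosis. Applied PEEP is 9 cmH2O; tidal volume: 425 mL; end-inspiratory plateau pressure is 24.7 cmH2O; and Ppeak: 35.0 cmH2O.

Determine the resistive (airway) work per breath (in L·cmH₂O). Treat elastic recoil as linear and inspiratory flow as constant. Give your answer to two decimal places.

4.38

With constant inspiratory flow the resistive pressure is constant at PIP − Pplat = 35.0 − 24.7 = 10.3 cmH2O, so resistive work = 10.3 × 0.425 = 4.378 L·cmH2O.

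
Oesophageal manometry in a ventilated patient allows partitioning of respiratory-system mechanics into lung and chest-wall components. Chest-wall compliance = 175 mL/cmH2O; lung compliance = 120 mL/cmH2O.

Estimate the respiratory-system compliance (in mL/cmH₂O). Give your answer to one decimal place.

71.2

Lung and chest wall are elastances in series: 1/Crs = 1/CL + 1/Ccw.
1/Crs = 1/120 + 1/175 = 0.01405.
Crs = 71.174 mL/cmH2O.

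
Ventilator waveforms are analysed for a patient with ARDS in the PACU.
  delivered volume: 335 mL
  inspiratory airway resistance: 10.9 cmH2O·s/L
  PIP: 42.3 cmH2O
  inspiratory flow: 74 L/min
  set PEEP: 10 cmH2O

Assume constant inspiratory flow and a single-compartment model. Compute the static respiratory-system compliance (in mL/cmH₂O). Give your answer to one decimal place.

17.8

Flow: 74 L/min ÷ 60 = 1.2333 L/s.
Equation of motion (constant flow): PIP = Vt/C + R·V̇ + PEEP.
Vt/C = PIP − R·V̇ − PEEP = 42.3 − 10.9×1.2333 − 10 = 42.3 − 13.443 − 10 = 18.857 cmH2O.
C = Vt / 18.857 = 335 / 18.857 = 17.765 mL/cmH2O.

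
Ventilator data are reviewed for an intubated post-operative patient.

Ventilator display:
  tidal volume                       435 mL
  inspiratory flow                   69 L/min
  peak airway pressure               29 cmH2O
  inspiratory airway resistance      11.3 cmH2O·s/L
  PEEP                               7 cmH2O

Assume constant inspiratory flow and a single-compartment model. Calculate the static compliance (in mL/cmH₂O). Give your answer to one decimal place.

48.3

Flow: 69 L/min ÷ 60 = 1.15 L/s.
Equation of motion (constant flow): PIP = Vt/C + R·V̇ + PEEP.
Vt/C = PIP − R·V̇ − PEEP = 29 − 11.3×1.15 − 7 = 29 − 12.995 − 7 = 9.005 cmH2O.
C = Vt / 9.005 = 435 / 9.005 = 48.306 mL/cmH2O.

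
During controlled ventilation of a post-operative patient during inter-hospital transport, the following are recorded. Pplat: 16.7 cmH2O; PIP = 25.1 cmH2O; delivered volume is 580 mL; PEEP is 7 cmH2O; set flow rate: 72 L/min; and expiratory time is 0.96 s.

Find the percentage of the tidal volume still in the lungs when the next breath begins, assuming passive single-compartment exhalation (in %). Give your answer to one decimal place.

10.1

Flow: 72 L/min ÷ 60 = 1.2 L/s.
R = (PIP − Pplat)/V̇ = (25.1 − 16.7) / 1.2 = 8.4/1.2 = 7.0 cmH2O·s/L.
C = Vt/(Pplat − PEEP) = 580.0 / (16.7 − 7) = 580.0/9.7 = 59.794 mL/cmH2O.
τ = R × C = 7.0 × 0.05979 L/cmH2O = 0.4185 s.
Fraction remaining at end-expiration = e^(−Te/τ) = e^(−0.96/0.4185) = 0.1009 → 10.09%.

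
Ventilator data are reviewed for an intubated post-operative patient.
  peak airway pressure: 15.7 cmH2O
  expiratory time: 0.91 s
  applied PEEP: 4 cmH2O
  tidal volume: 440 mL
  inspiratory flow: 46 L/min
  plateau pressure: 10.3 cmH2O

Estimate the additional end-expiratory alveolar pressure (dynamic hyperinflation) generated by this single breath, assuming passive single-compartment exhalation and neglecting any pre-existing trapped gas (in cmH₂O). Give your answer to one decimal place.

Flow: 46 L/min ÷ 60 = 0.7667 L/s.
R = (PIP − Pplat)/V̇ = (15.7 − 10.3) / 0.7667 = 5.4/0.7667 = 7.043 cmH2O·s/L.
C = Vt/(Pplat − PEEP) = 440.0 / (10.3 − 4) = 440.0/6.3 = 69.841 mL/cmH2O.
τ = R × C = 7.043 × 0.06984 L/cmH2O = 0.4919 s.
Fraction remaining = e^(−Te/τ) = e^(−0.91/0.4919) = 0.1572; trapped volume = 440.0 × 0.1572 = 69.168 mL.
Additional alveolar pressure from trapping ≈ V_trapped / C = 69.168 / 69.841 = 0.9904 cmH2O.

1.0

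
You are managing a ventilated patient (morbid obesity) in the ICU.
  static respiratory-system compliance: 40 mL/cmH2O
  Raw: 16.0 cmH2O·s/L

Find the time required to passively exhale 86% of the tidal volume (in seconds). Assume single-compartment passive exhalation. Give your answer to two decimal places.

1.26

τ = R × C = 16.0 × 40 mL/cmH2O = 16.0 × 0.040 L/cmH2O = 0.64 s.
Exhaled fraction f = 1 − e^(−t/τ) → t = −τ·ln(1 − f) = −0.64·ln(0.14) = 1.258 s.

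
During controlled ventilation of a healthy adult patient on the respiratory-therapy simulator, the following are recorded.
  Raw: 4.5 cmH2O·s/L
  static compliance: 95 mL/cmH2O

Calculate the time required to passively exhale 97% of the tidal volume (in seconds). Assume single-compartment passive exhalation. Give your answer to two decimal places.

τ = R × C = 4.5 × 95 mL/cmH2O = 4.5 × 0.095 L/cmH2O = 0.4275 s.
Exhaled fraction f = 1 − e^(−t/τ) → t = −τ·ln(1 − f) = −0.4275·ln(0.03) = 1.499 s.

1.50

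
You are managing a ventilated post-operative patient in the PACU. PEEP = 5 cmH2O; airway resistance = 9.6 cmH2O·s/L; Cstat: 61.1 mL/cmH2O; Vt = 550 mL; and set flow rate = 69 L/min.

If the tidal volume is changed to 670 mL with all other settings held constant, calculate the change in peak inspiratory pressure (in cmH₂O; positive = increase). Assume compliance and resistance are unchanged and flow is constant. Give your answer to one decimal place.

2.0

PIP = Vt/C + R·V̇ + PEEP (constant-flow equation of motion).
Only the elastic term changes: ΔPIP = ΔVt / C = (670 − 550) / 61.1 = 1.964 cmH2O.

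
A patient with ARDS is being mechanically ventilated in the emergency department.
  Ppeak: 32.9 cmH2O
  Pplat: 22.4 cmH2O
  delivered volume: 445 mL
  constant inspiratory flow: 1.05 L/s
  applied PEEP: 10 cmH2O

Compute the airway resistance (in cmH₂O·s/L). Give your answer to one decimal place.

10.0

Raw = (PIP − Pplat) / flow = (32.9 − 22.4) / 1.05 = 10.5 / 1.05 = 10.0 cmH2O·s/L.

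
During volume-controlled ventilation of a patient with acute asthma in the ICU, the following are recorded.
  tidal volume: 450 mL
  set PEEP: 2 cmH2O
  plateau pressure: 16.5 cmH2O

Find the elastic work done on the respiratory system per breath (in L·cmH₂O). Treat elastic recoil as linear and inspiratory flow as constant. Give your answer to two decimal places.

3.26

Elastic work ≈ ½ × (Pplat − PEEP) × Vt = 0.5 × (16.5 − 2) × 0.450 L = 0.5 × 14.5 × 0.450 = 3.263 L·cmH2O.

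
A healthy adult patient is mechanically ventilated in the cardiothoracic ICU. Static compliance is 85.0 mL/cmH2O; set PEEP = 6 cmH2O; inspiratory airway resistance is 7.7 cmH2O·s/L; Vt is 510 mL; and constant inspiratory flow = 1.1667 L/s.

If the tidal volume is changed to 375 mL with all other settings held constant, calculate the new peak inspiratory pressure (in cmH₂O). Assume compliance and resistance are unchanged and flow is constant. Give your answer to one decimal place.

PIP = Vt/C + R·V̇ + PEEP (constant-flow equation of motion).
Only the elastic term changes: ΔPIP = ΔVt / C = (375 − 510) / 85.0 = -1.588 cmH2O.
Original PIP = 510/85.0 + 7.7×1.1667 + 6 = 20.984 cmH2O; new PIP = 20.984 + (-1.588) = 19.396 cmH2O.

19.4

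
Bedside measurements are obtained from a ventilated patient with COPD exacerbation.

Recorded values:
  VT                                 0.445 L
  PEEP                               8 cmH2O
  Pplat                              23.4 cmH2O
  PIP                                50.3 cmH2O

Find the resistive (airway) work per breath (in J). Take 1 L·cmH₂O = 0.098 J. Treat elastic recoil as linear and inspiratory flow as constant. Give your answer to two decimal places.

With constant inspiratory flow the resistive pressure is constant at PIP − Pplat = 50.3 − 23.4 = 26.9 cmH2O, so resistive work = 26.9 × 0.445 = 11.971 L·cmH2O.
× 0.098 J/(L·cmH2O) → 1.173 J.

1.17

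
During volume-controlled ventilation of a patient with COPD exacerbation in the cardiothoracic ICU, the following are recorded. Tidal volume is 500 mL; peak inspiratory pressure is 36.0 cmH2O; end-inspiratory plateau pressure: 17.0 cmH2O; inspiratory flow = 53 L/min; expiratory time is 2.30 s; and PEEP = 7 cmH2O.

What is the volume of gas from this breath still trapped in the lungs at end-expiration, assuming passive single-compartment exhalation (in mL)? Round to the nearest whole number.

Flow: 53 L/min ÷ 60 = 0.8833 L/s.
R = (PIP − Pplat)/V̇ = (36.0 − 17.0) / 0.8833 = 19.0/0.8833 = 21.51 cmH2O·s/L.
C = Vt/(Pplat − PEEP) = 500.0 / (17.0 − 7) = 500.0/10.0 = 50.0 mL/cmH2O.
τ = R × C = 21.51 × 0.05 L/cmH2O = 1.076 s.
Fraction remaining = e^(−Te/τ) = e^(−2.30/1.076) = 0.1179.
Trapped volume = 500.0 × 0.1179 = 58.95 mL.

59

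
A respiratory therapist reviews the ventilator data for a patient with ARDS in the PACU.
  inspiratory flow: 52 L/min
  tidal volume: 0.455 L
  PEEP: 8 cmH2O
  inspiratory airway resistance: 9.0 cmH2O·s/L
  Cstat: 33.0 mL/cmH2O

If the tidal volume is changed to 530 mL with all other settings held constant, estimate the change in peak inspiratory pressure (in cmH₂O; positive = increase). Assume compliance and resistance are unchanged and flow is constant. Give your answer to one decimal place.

2.3

PIP = Vt/C + R·V̇ + PEEP (constant-flow equation of motion).
Only the elastic term changes: ΔPIP = ΔVt / C = (530 − 455) / 33.0 = 2.273 cmH2O.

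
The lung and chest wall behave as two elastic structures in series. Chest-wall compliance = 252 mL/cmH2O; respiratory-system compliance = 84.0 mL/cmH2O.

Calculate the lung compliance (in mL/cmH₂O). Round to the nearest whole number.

126

1/CL = 1/Crs − 1/Ccw.
1/CL = 1/84.0 − 1/252 = 0.007937.
CL = 125.99 mL/cmH2O.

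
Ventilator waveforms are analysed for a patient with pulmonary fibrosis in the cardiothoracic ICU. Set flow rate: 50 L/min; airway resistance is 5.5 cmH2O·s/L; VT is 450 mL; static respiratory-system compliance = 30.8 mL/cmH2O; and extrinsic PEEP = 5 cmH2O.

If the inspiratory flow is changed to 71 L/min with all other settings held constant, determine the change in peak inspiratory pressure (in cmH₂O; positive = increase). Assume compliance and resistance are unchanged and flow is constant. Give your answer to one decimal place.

Flow: 50 L/min ÷ 60 = 0.8333 L/s.
New flow: 71 L/min ÷ 60 = 1.1833 L/s.
PIP = Vt/C + R·V̇ + PEEP (constant-flow equation of motion).
Only the resistive term changes: ΔPIP = R × ΔV̇ = 5.5 × (1.1833 − 0.8333) = 5.5 × 0.35 = 1.925 cmH2O.

1.9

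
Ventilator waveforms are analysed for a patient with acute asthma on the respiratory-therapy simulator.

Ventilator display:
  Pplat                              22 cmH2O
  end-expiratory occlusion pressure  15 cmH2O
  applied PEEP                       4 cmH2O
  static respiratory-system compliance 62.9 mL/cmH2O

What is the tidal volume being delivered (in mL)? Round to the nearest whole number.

440

End-expiratory occlusion gives total PEEP = 15 cmH2O (intrinsic PEEP = 15 − 4 = 11). Use total PEEP for the elastic gradient.
Vt = Cstat × (Pplat − PEEPtotal) = 62.9 × (22 − 15) = 62.9 × 7.0 = 440.3 mL.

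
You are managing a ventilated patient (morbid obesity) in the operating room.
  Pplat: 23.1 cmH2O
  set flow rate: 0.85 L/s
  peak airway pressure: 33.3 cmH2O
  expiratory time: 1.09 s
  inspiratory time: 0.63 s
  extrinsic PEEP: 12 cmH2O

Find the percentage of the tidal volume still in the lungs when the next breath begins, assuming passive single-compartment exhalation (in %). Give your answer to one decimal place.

Vt = flow × Ti = 0.85 L/s × 0.63 s × 1000 mL/L = 535.5 mL.
R = (PIP − Pplat)/V̇ = (33.3 − 23.1) / 0.85 = 10.2/0.85 = 12.0 cmH2O·s/L.
C = Vt/(Pplat − PEEP) = 535.5 / (23.1 − 12) = 535.5/11.1 = 48.243 mL/cmH2O.
τ = R × C = 12.0 × 0.04824 L/cmH2O = 0.5789 s.
Fraction remaining at end-expiration = e^(−Te/τ) = e^(−1.09/0.5789) = 0.1522 → 15.22%.

15.2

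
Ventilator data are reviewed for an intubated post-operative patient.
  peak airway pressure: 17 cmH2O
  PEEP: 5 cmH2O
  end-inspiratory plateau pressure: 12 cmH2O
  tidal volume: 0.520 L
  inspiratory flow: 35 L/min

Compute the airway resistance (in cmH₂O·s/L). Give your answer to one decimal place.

8.6

Flow: 35 L/min ÷ 60 = 0.5833 L/s.
Raw = (PIP − Pplat) / flow = (17 − 12) / 0.5833 = 5.0 / 0.5833 = 8.572 cmH2O·s/L.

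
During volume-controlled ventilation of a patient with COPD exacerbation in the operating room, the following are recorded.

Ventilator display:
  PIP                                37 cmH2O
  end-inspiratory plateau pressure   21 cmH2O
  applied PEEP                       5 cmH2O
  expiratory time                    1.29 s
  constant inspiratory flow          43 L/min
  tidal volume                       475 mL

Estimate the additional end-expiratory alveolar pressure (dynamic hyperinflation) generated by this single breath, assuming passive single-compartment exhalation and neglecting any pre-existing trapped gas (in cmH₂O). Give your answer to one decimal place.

Flow: 43 L/min ÷ 60 = 0.7167 L/s.
R = (PIP − Pplat)/V̇ = (37 − 21) / 0.7167 = 16.0/0.7167 = 22.325 cmH2O·s/L.
C = Vt/(Pplat − PEEP) = 475.0 / (21 − 5) = 475.0/16.0 = 29.688 mL/cmH2O.
τ = R × C = 22.325 × 0.02969 L/cmH2O = 0.6628 s.
Fraction remaining = e^(−Te/τ) = e^(−1.29/0.6628) = 0.1428; trapped volume = 475.0 × 0.1428 = 67.83 mL.
Additional alveolar pressure from trapping ≈ V_trapped / C = 67.83 / 29.688 = 2.285 cmH2O.

2.3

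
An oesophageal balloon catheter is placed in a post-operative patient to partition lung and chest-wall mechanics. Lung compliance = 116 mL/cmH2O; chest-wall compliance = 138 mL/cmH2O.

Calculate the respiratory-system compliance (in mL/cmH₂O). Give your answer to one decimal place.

Lung and chest wall are elastances in series: 1/Crs = 1/CL + 1/Ccw.
1/Crs = 1/116 + 1/138 = 0.01587.
Crs = 63.012 mL/cmH2O.

63.0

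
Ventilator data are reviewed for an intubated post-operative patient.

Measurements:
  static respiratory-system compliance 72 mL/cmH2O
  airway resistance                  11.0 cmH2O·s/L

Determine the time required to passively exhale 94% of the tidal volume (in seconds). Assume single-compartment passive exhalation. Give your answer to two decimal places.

τ = R × C = 11.0 × 72 mL/cmH2O = 11.0 × 0.072 L/cmH2O = 0.792 s.
Exhaled fraction f = 1 − e^(−t/τ) → t = −τ·ln(1 − f) = −0.792·ln(0.06) = 2.228 s.

2.23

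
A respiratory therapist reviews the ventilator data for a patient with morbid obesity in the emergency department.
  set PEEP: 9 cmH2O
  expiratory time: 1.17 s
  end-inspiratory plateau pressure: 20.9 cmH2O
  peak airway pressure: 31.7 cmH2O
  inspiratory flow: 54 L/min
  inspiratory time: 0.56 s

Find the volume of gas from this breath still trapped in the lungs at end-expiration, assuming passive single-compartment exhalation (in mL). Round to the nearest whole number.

50

Flow: 54 L/min ÷ 60 = 0.9 L/s.
Vt = flow × Ti = 0.9 L/s × 0.56 s × 1000 mL/L = 504.0 mL.
R = (PIP − Pplat)/V̇ = (31.7 − 20.9) / 0.9 = 10.8/0.9 = 12.0 cmH2O·s/L.
C = Vt/(Pplat − PEEP) = 504.0 / (20.9 − 9) = 504.0/11.9 = 42.353 mL/cmH2O.
τ = R × C = 12.0 × 0.04235 L/cmH2O = 0.5082 s.
Fraction remaining = e^(−Te/τ) = e^(−1.17/0.5082) = 0.1.
Trapped volume = 504.0 × 0.1 = 50.4 mL.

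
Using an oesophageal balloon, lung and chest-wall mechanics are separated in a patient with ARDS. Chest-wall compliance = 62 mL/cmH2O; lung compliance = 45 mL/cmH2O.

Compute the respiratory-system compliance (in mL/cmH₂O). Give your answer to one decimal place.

26.1

Lung and chest wall are elastances in series: 1/Crs = 1/CL + 1/Ccw.
1/Crs = 1/45 + 1/62 = 0.03835.
Crs = 26.076 mL/cmH2O.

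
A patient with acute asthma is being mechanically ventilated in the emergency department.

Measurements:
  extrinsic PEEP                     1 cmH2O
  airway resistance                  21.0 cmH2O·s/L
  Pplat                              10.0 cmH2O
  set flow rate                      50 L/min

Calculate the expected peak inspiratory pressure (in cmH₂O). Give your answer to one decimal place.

Flow: 50 L/min ÷ 60 = 0.8333 L/s.
PIP = Pplat + Raw × flow = 10.0 + 21.0 × 0.8333 = 10.0 + 17.499 = 27.499 cmH2O.

27.5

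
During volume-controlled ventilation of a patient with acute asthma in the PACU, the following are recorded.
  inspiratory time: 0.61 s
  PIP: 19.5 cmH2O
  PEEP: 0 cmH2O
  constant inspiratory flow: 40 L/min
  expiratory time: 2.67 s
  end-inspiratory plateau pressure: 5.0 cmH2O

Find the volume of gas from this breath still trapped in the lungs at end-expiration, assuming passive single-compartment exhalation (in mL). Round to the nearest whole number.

Flow: 40 L/min ÷ 60 = 0.6667 L/s.
Vt = flow × Ti = 0.6667 L/s × 0.61 s × 1000 mL/L = 406.69 mL.
R = (PIP − Pplat)/V̇ = (19.5 − 5.0) / 0.6667 = 14.5/0.6667 = 21.749 cmH2O·s/L.
C = Vt/(Pplat − PEEP) = 406.69 / (5.0 − 0) = 406.69/5.0 = 81.338 mL/cmH2O.
τ = R × C = 21.749 × 0.08134 L/cmH2O = 1.769 s.
Fraction remaining = e^(−Te/τ) = e^(−2.67/1.769) = 0.2211.
Trapped volume = 406.69 × 0.2211 = 89.919 mL.

90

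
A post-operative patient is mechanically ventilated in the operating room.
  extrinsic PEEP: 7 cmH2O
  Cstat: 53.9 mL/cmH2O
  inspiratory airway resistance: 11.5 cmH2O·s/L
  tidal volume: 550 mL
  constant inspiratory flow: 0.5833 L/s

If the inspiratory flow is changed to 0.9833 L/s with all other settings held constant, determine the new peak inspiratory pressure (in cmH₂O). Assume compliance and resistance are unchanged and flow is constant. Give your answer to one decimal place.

28.5

PIP = Vt/C + R·V̇ + PEEP (constant-flow equation of motion).
Only the resistive term changes: ΔPIP = R × ΔV̇ = 11.5 × (0.9833 − 0.5833) = 11.5 × 0.4 = 4.6 cmH2O.
Original PIP = 550/53.9 + 11.5×0.5833 + 7 = 23.912 cmH2O; new PIP = 23.912 + (4.6) = 28.512 cmH2O.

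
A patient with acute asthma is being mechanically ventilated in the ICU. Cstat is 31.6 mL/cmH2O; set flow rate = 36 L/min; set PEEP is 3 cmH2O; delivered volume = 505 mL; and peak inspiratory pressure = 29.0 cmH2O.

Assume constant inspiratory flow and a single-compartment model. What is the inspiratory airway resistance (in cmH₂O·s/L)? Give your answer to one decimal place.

16.7

Flow: 36 L/min ÷ 60 = 0.6 L/s.
Equation of motion (constant flow): PIP = Vt/C + R·V̇ + PEEP.
R·V̇ = PIP − Vt/C − PEEP = 29.0 − 505/31.6 − 3 = 29.0 − 15.981 − 3 = 10.019 cmH2O.
R = 10.019 / 0.6 = 16.698 cmH2O·s/L.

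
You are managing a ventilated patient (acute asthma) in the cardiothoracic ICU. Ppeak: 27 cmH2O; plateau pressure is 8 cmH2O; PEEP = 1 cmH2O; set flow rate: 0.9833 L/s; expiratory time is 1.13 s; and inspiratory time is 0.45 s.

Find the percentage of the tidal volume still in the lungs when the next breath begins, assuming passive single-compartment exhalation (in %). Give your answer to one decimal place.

Vt = flow × Ti = 0.9833 L/s × 0.45 s × 1000 mL/L = 442.49 mL.
R = (PIP − Pplat)/V̇ = (27 − 8) / 0.9833 = 19.0/0.9833 = 19.323 cmH2O·s/L.
C = Vt/(Pplat − PEEP) = 442.49 / (8 − 1) = 442.49/7.0 = 63.213 mL/cmH2O.
τ = R × C = 19.323 × 0.06321 L/cmH2O = 1.221 s.
Fraction remaining at end-expiration = e^(−Te/τ) = e^(−1.13/1.221) = 0.3963 → 39.63%.

39.6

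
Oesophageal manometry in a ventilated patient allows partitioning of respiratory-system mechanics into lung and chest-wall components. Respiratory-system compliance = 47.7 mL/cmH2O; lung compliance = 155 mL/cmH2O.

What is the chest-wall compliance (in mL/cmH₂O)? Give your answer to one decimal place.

1/Ccw = 1/Crs − 1/CL.
1/Ccw = 1/47.7 − 1/155 = 0.01451.
Ccw = 68.918 mL/cmH2O.

68.9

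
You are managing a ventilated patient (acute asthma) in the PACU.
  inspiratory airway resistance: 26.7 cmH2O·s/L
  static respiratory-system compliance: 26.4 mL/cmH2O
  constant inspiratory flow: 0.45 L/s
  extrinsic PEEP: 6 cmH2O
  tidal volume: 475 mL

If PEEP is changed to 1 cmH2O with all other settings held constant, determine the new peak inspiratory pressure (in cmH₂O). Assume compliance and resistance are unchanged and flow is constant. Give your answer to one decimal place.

PIP = Vt/C + R·V̇ + PEEP (constant-flow equation of motion).
Only the baseline term changes: ΔPIP = ΔPEEP = 1 − 6 = -5.0 cmH2O.
Original PIP = 475/26.4 + 26.7×0.45 + 6 = 36.007 cmH2O; new PIP = 36.007 + (-5.0) = 31.007 cmH2O.

31.0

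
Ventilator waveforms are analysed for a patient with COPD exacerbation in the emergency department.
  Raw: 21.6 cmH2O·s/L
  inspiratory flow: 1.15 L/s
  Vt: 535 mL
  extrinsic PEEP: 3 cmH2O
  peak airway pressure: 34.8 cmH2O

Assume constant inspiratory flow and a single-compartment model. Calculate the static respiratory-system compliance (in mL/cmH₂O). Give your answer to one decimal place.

76.9

Equation of motion (constant flow): PIP = Vt/C + R·V̇ + PEEP.
Vt/C = PIP − R·V̇ − PEEP = 34.8 − 21.6×1.15 − 3 = 34.8 − 24.84 − 3 = 6.96 cmH2O.
C = Vt / 6.96 = 535 / 6.96 = 76.868 mL/cmH2O.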